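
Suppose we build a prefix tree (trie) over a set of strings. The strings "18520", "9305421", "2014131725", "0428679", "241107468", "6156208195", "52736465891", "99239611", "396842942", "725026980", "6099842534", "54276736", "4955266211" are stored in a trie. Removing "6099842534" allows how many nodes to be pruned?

9

A node on "6099842534"'s path can go only if nothing else ends at it or branches off below it.
The suffix "099842534" (9 nodes) is used only by "6099842534"; the node for "6" still has the child "1", so pruning stops there.
Nodes removed: 9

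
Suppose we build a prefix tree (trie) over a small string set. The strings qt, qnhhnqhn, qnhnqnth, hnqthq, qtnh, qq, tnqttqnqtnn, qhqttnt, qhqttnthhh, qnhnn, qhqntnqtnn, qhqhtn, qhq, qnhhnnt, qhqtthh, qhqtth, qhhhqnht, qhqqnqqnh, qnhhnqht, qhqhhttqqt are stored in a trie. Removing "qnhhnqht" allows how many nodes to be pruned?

1

A node on "qnhhnqht"'s path can go only if nothing else ends at it or branches off below it.
The suffix "t" (1 node) is used only by "qnhhnqht"; the node for "qnhhnqh" still has the child "n", so pruning stops there.
Nodes removed: 1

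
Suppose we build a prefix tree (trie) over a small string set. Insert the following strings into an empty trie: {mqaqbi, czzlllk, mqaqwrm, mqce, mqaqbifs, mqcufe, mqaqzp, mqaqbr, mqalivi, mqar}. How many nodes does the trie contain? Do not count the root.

Insert word by word; a character creates a node only if that edge doesn't already exist:
  "mqaqbi" → 6 new (m, q, a, q, b, i)
  "czzlllk" → 7 new (c, z, z, l, l, l, k)
  "mqaqwrm" → prefix "mqaq" already present; 3 new (w, r, m)
  "mqce" → prefix "mq" already present; 2 new (c, e)
  "mqaqbifs" → prefix "mqaqbi" already present; 2 new (f, s)
  "mqcufe" → prefix "mqc" already present; 3 new (u, f, e)
  "mqaqzp" → prefix "mqaq" already present; 2 new (z, p)
  "mqaqbr" → prefix "mqaqb" already present; 1 new (r)
  "mqalivi" → prefix "mqa" already present; 4 new (l, i, v, i)
  "mqar" → prefix "mqa" already present; 1 new (r)
Total nodes = 6 + 7 + 3 + 2 + 2 + 3 + 2 + 1 + 4 + 1 = 31

31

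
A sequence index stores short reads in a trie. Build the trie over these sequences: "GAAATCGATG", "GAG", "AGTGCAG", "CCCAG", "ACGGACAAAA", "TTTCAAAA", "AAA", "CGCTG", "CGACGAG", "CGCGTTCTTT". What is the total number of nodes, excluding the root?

58

For each word, the new-node count is its length minus the longest prefix already in the trie:
  "GAAATCGATG" → 10 new (G, A, A, A, T, C, G, A, T, G)
  "GAG" → prefix "GA" already present; 1 new (G)
  "AGTGCAG" → 7 new (A, G, T, G, C, A, G)
  "CCCAG" → 5 new (C, C, C, A, G)
  "ACGGACAAAA" → prefix "A" already present; 9 new (C, G, G, A, C, A, A, A, A)
  "TTTCAAAA" → 8 new (T, T, T, C, A, A, A, A)
  "AAA" → prefix "A" already present; 2 new (A, A)
  "CGCTG" → prefix "C" already present; 4 new (G, C, T, G)
  "CGACGAG" → prefix "CG" already present; 5 new (A, C, G, A, G)
  "CGCGTTCTTT" → prefix "CGC" already present; 7 new (G, T, T, C, T, T, T)
Total nodes = 10 + 1 + 7 + 5 + 9 + 8 + 2 + 4 + 5 + 7 = 58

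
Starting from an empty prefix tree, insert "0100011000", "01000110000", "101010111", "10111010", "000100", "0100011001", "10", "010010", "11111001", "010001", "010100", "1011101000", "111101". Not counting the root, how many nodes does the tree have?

Count nodes per top-level branch (shared prefixes stored once):
  '0'-branch (000100, 010001, 0100011000, 01000110000, 0100011001, 010010, 010100): 22 nodes
  '1'-branch (10, 101010111, 10111010, 1011101000, 111101, 11111001): 25 nodes
Sum: 47

47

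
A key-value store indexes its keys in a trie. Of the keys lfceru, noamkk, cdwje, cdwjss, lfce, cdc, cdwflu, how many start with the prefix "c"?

Traverse to the node for "c", then collect every word in that subtree.
Matches: "cdc", "cdwflu", "cdwje", "cdwjss"
Count: 4

4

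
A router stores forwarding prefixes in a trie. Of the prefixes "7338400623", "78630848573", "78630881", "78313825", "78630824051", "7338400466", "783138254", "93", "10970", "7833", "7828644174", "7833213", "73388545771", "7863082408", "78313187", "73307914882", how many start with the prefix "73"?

Traverse to the node for "73", then collect every word in that subtree.
Matches: "73307914882", "7338400466", "7338400623", "73388545771"
Count: 4

4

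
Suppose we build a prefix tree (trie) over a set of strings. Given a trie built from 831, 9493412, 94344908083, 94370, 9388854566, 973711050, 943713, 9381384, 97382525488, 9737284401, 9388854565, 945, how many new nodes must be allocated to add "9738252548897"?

"97382525488" is already a path in the trie; the remaining "97" must be added.
So 13 − 11 = 2 new nodes.

2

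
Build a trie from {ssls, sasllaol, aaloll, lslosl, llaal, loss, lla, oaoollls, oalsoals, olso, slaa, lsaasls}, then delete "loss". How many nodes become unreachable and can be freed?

3

Walk "loss" from the leaf back toward the root, removing each node that no remaining word uses.
The suffix "oss" (3 nodes) is used only by "loss"; the node for "l" still has the child "s", so pruning stops there.
Nodes removed: 3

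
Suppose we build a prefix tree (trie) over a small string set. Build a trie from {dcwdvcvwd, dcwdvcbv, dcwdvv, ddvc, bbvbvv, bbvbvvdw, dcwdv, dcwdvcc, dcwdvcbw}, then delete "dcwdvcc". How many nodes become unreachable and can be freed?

1

After clearing the end-marker at "dcwdvcc", prune upward until reaching a node still needed by another word.
The suffix "c" (1 node) is used only by "dcwdvcc"; the node for "dcwdvc" still has the child "v", so pruning stops there.
Nodes removed: 1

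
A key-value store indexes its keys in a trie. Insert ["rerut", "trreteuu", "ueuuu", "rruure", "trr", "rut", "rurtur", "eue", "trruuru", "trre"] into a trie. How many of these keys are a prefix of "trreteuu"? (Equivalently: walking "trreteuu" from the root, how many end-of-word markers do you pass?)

Check each prefix of "trreteuu" against the stored set — each match is an end-marker on the path.
Prefixes of the query that are stored words: "trr", "trre", "trreteuu"
Count: 3

3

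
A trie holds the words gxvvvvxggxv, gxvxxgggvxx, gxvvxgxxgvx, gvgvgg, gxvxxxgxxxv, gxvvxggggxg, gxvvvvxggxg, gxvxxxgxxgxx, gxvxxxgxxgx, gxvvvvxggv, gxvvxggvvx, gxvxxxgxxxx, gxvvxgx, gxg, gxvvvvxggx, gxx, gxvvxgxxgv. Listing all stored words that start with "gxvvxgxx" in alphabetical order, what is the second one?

gxvvxgxxgvx

Filter for "gxvvxgxx…" and sort: "gxvvxgxxgv", "gxvvxgxxgvx"
Position 2: gxvvxgxxgvx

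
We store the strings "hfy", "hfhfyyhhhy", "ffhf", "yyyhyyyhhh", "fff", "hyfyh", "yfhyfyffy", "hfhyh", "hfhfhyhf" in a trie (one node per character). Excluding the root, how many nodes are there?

44

Count nodes per top-level branch (shared prefixes stored once):
  'f'-branch (fff, ffhf): 5 nodes
  'h'-branch (hfhfhyhf, hfhfyyhhhy, hfhyh, hfy, hyfyh): 21 nodes
  'y'-branch (yfhyfyffy, yyyhyyyhhh): 18 nodes
Sum: 44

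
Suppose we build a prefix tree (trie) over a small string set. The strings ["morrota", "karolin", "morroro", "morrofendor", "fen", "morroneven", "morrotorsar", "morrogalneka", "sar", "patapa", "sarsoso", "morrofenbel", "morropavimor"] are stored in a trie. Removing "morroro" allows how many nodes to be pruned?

A node on "morroro"'s path can go only if nothing else ends at it or branches off below it.
The suffix "ro" (2 nodes) is used only by "morroro"; the node for "morro" still has the child "t", so pruning stops there.
Nodes removed: 2

2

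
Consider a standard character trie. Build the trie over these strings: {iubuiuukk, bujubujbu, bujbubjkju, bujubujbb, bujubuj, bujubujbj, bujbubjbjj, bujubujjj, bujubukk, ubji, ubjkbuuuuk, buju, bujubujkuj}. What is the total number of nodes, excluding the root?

Count nodes per top-level branch (shared prefixes stored once):
  'b'-branch (bujbubjbjj, bujbubjkju, buju, bujubuj, bujubujbb, bujubujbj, bujubujbu, bujubujjj, bujubujkuj, bujubukk): 28 nodes
  'i'-branch (iubuiuukk): 9 nodes
  'u'-branch (ubji, ubjkbuuuuk): 11 nodes
Sum: 48

48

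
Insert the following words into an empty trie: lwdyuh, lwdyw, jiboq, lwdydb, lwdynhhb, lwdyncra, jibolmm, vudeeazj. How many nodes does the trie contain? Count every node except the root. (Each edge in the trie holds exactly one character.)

Count nodes per top-level branch (shared prefixes stored once):
  'j'-branch (jibolmm, jiboq): 8 nodes
  'l'-branch (lwdydb, lwdyncra, lwdynhhb, lwdyuh, lwdyw): 16 nodes
  'v'-branch (vudeeazj): 8 nodes
Sum: 32

32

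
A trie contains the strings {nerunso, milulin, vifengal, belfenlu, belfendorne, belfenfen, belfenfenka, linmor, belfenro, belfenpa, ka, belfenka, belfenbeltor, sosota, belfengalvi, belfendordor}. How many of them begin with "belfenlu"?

1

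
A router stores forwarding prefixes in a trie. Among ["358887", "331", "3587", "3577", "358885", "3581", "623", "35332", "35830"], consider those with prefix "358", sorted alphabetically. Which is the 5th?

358887

DFS of the "358" subtree visits, in order: "3581", "35830", "3587", "358885", "358887"
Position 5: 358887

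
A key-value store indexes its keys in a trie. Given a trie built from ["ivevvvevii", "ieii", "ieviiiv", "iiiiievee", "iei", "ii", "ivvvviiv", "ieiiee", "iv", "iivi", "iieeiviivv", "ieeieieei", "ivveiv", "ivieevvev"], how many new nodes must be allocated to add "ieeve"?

2

Walking "ieeve" from the root, the first 3 characters ("iee") follow existing edges; "v" is the first miss.
So 5 − 3 = 2 new nodes.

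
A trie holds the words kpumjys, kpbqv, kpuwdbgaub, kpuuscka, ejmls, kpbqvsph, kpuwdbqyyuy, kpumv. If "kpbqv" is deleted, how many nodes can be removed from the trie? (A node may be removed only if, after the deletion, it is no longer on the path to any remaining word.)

0

Walk "kpbqv" from the leaf back toward the root, removing each node that no remaining word uses.
Every node on "kpbqv" is still needed (e.g. by "kpbqvsph"), so nothing is freed.
Nodes removed: 0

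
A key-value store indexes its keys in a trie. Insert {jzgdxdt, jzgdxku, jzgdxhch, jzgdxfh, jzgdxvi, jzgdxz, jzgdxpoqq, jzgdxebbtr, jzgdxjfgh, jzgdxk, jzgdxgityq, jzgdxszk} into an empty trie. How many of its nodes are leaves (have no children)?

Leaves are exactly the stored words that no other stored word extends.
Those words: "jzgdxdt", "jzgdxebbtr", "jzgdxfh", "jzgdxgityq", "jzgdxhch", "jzgdxjfgh", "jzgdxku", "jzgdxpoqq", "jzgdxszk", "jzgdxvi", "jzgdxz"
Leaf count: 11

11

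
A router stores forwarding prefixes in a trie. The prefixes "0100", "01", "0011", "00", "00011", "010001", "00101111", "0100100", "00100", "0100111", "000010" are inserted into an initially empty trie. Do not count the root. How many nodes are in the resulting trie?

26

Trie structure (* marks end of a word):
(root)
└─ 0
   ├─ 0 *
   │  ├─ 0
   │  │  ├─ 0
   │  │  │  └─ 1
   │  │  │     └─ 0 *
   │  │  └─ 1
   │  │     └─ 1 *
   │  └─ 1
   │     ├─ 0
   │     │  ├─ 0 *
   │     │  └─ 1
   │     │     └─ 1
   │     │        └─ 1
   │     │           └─ 1 *
   │     └─ 1 *
   └─ 1 *
      └─ 0
         └─ 0 *
            ├─ 0
            │  └─ 1 *
            └─ 1
               ├─ 0
               │  └─ 0 *
               └─ 1
                  └─ 1 *
Counting every labelled node above: 26.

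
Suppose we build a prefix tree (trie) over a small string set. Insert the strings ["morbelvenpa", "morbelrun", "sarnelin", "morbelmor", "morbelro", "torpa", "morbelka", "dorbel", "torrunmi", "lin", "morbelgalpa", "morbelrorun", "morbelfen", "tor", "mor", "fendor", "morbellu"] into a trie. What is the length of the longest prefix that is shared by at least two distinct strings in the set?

8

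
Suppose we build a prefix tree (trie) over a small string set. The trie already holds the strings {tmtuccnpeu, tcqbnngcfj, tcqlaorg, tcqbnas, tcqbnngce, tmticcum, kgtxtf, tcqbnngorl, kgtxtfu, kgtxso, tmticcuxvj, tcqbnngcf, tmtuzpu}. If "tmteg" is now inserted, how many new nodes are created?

2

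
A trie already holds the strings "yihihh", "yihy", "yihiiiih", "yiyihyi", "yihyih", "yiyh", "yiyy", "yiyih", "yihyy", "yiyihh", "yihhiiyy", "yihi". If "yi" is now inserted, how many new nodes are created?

"yi" is already a full path in the trie; only an end-marker is added.
No new nodes are needed: 0.

0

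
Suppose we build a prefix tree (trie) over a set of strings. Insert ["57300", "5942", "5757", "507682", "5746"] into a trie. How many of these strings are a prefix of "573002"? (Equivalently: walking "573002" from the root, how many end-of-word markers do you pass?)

1

Walk "573002" from the root; an end-of-word marker is hit whenever a stored word is a prefix of "573002".
Prefixes of the query that are stored words: "57300"
Count: 1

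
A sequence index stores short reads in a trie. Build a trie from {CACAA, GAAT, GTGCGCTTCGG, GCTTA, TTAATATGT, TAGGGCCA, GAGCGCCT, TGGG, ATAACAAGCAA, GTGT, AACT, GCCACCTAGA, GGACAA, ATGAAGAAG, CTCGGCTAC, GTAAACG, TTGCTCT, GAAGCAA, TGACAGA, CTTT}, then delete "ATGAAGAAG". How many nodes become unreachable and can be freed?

7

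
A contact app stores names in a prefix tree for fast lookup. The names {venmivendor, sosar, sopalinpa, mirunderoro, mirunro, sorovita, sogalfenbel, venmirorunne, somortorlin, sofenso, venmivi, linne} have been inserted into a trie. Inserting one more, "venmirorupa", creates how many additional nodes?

The longest prefix of "venmirorupa" already in the trie is "venmiroru" (length 9).
So 11 − 9 = 2 new nodes.

2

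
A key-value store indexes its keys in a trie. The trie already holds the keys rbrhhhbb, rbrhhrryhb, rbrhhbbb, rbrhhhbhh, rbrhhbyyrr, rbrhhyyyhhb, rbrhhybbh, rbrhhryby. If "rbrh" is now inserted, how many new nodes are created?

"rbrh" is already a full path in the trie; only an end-marker is added.
No new nodes are needed: 0.

0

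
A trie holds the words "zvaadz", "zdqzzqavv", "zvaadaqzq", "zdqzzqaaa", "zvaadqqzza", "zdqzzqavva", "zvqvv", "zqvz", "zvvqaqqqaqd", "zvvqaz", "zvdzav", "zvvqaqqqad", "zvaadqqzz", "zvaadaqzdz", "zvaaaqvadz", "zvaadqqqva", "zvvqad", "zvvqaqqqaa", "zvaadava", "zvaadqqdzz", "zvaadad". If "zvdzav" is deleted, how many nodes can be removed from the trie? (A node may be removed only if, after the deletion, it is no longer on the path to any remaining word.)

A node on "zvdzav"'s path can go only if nothing else ends at it or branches off below it.
The suffix "dzav" (4 nodes) is used only by "zvdzav"; the node for "zv" still has the child "a", so pruning stops there.
Nodes removed: 4

4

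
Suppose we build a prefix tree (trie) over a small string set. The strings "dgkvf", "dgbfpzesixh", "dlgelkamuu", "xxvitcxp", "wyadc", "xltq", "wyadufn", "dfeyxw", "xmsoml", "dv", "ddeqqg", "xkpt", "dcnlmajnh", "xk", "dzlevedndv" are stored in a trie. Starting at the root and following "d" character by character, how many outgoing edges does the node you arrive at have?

7

The children of the "d" node are the distinct next characters among strings starting with "d".
Distinct next characters after "d": c, d, f, g, l, v, z.
That node has 7 child edges.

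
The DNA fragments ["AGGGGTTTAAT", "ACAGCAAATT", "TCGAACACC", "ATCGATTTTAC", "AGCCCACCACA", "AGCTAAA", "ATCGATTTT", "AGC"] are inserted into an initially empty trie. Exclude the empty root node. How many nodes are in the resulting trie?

For each word, the new-node count is its length minus the longest prefix already in the trie:
  "AGGGGTTTAAT" → 11 new (A, G, G, G, G, T, T, T, A, A, T)
  "ACAGCAAATT" → prefix "A" already present; 9 new (C, A, G, C, A, A, A, T, T)
  "TCGAACACC" → 9 new (T, C, G, A, A, C, A, C, C)
  "ATCGATTTTAC" → prefix "A" already present; 10 new (T, C, G, A, T, T, T, T, A, C)
  "AGCCCACCACA" → prefix "AG" already present; 9 new (C, C, C, A, C, C, A, C, A)
  "AGCTAAA" → prefix "AGC" already present; 4 new (T, A, A, A)
  "ATCGATTTT" → prefix "ATCGATTTT" already present; 0 new (none)
  "AGC" → prefix "AGC" already present; 0 new (none)
Total nodes = 11 + 9 + 9 + 10 + 9 + 4 + 0 + 0 = 52

52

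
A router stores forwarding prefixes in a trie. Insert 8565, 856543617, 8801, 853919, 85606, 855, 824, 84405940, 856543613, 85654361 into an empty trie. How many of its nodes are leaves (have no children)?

Leaves are exactly the stored words that no other stored word extends.
Those words: "824", "84405940", "853919", "855", "85606", "856543613", "856543617", "8801"
Leaf count: 8

8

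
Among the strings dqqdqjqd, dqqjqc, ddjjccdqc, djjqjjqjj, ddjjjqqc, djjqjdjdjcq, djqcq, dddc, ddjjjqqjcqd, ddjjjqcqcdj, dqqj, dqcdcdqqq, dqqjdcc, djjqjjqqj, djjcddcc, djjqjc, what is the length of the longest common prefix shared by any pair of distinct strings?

7

The deepest shared node is where two words last agree before diverging.
e.g. "ddjjjqqc" and "ddjjjqqjcqd" share the prefix "ddjjjqq" of length 7; no pair shares a longer one.
Longest shared-prefix length: 7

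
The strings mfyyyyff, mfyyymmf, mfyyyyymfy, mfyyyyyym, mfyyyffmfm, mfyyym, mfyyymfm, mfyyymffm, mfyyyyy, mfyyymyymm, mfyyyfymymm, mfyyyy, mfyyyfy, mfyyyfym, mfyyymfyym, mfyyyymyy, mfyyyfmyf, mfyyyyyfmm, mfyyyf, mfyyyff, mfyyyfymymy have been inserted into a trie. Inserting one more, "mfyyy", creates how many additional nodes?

0

Every character of "mfyyy" already lies on an existing path (it is a prefix of some stored word).
No new nodes are needed: 0.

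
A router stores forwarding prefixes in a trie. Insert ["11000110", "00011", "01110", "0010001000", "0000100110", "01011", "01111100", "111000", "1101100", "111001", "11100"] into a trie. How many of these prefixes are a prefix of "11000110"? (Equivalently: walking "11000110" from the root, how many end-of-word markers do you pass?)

1

Check each prefix of "11000110" against the stored set — each match is an end-marker on the path.
Prefixes of the query that are stored words: "11000110"
Count: 1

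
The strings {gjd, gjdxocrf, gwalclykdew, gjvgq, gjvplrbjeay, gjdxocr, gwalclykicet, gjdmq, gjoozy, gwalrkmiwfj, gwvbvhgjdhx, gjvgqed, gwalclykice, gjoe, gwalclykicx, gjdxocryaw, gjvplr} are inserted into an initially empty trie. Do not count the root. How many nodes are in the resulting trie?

62

Count nodes per top-level branch (shared prefixes stored once):
  'g'-branch (gjd, gjdmq, gjdxocr, gjdxocrf, gjdxocryaw, gjoe, gjoozy, gjvgq, gjvgqed, gjvplr, gjvplrbjeay, gwalclykdew, gwalclykice, gwalclykicet, gwalclykicx, gwalrkmiwfj, gwvbvhgjdhx): 62 nodes
Sum: 62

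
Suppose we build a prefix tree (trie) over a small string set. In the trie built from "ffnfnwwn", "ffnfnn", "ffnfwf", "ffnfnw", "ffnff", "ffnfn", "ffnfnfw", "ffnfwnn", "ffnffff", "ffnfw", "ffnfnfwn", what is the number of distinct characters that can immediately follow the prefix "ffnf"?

3

Walk "ffnf" from the root, arriving at one node.
Distinct next characters after "ffnf": f, n, w.
That node has 3 child edges.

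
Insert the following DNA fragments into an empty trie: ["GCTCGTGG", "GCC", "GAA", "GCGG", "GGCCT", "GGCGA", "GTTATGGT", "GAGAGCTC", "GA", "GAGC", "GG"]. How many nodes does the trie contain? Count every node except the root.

33

Trace insertions, counting only characters that open a new branch:
  "GCTCGTGG" → 8 new (G, C, T, C, G, T, G, G)
  "GCC" → prefix "GC" already present; 1 new (C)
  "GAA" → prefix "G" already present; 2 new (A, A)
  "GCGG" → prefix "GC" already present; 2 new (G, G)
  "GGCCT" → prefix "G" already present; 4 new (G, C, C, T)
  "GGCGA" → prefix "GGC" already present; 2 new (G, A)
  "GTTATGGT" → prefix "G" already present; 7 new (T, T, A, T, G, G, T)
  "GAGAGCTC" → prefix "GA" already present; 6 new (G, A, G, C, T, C)
  "GA" → prefix "GA" already present; 0 new (none)
  "GAGC" → prefix "GAG" already present; 1 new (C)
  "GG" → prefix "GG" already present; 0 new (none)
Total nodes = 8 + 1 + 2 + 2 + 4 + 2 + 7 + 6 + 0 + 1 + 0 = 33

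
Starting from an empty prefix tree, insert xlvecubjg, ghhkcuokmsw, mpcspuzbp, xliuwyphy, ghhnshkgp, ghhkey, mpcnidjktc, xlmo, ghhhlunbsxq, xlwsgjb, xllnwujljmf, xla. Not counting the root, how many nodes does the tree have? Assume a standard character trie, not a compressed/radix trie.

For each word, the new-node count is its length minus the longest prefix already in the trie:
  "xlvecubjg" → 9 new (x, l, v, e, c, u, b, j, g)
  "ghhkcuokmsw" → 11 new (g, h, h, k, c, u, o, k, m, s, w)
  "mpcspuzbp" → 9 new (m, p, c, s, p, u, z, b, p)
  "xliuwyphy" → prefix "xl" already present; 7 new (i, u, w, y, p, h, y)
  "ghhnshkgp" → prefix "ghh" already present; 6 new (n, s, h, k, g, p)
  "ghhkey" → prefix "ghhk" already present; 2 new (e, y)
  "mpcnidjktc" → prefix "mpc" already present; 7 new (n, i, d, j, k, t, c)
  "xlmo" → prefix "xl" already present; 2 new (m, o)
  "ghhhlunbsxq" → prefix "ghh" already present; 8 new (h, l, u, n, b, s, x, q)
  "xlwsgjb" → prefix "xl" already present; 5 new (w, s, g, j, b)
  "xllnwujljmf" → prefix "xl" already present; 9 new (l, n, w, u, j, l, j, m, f)
  "xla" → prefix "xl" already present; 1 new (a)
Total nodes = 9 + 11 + 9 + 7 + 6 + 2 + 7 + 2 + 8 + 5 + 9 + 1 = 76

76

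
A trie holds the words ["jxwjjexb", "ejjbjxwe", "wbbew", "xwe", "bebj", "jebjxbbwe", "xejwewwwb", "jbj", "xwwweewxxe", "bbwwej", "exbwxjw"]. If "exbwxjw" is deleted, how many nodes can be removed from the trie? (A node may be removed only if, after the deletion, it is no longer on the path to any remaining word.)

6

Walk "exbwxjw" from the leaf back toward the root, removing each node that no remaining word uses.
The suffix "xbwxjw" (6 nodes) is used only by "exbwxjw"; the node for "e" still has the child "j", so pruning stops there.
Nodes removed: 6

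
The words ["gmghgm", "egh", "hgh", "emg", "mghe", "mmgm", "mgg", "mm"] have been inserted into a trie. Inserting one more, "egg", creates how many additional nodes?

"eg" is already a path in the trie; the remaining "g" must be added.
So 3 − 2 = 1 new nodes.

1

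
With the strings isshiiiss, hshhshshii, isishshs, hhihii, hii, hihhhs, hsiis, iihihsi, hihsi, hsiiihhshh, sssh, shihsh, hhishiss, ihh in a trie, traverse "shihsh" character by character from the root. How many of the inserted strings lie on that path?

Check each prefix of "shihsh" against the stored set — each match is an end-marker on the path.
Prefixes of the query that are stored words: "shihsh"
Count: 1

1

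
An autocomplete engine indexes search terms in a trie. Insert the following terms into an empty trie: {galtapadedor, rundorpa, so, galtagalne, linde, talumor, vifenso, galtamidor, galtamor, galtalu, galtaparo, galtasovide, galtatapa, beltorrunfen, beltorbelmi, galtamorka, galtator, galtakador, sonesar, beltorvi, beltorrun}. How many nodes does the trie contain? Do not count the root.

Trace insertions, counting only characters that open a new branch:
  "galtapadedor" → 12 new (g, a, l, t, a, p, a, d, e, d, o, r)
  "rundorpa" → 8 new (r, u, n, d, o, r, p, a)
  "so" → 2 new (s, o)
  "galtagalne" → prefix "galta" already present; 5 new (g, a, l, n, e)
  "linde" → 5 new (l, i, n, d, e)
  "talumor" → 7 new (t, a, l, u, m, o, r)
  "vifenso" → 7 new (v, i, f, e, n, s, o)
  "galtamidor" → prefix "galta" already present; 5 new (m, i, d, o, r)
  "galtamor" → prefix "galtam" already present; 2 new (o, r)
  "galtalu" → prefix "galta" already present; 2 new (l, u)
  "galtaparo" → prefix "galtapa" already present; 2 new (r, o)
  "galtasovide" → prefix "galta" already present; 6 new (s, o, v, i, d, e)
  "galtatapa" → prefix "galta" already present; 4 new (t, a, p, a)
  "beltorrunfen" → 12 new (b, e, l, t, o, r, r, u, n, f, e, n)
  "beltorbelmi" → prefix "beltor" already present; 5 new (b, e, l, m, i)
  "galtamorka" → prefix "galtamor" already present; 2 new (k, a)
  "galtator" → prefix "galtat" already present; 2 new (o, r)
  "galtakador" → prefix "galta" already present; 5 new (k, a, d, o, r)
  "sonesar" → prefix "so" already present; 5 new (n, e, s, a, r)
  "beltorvi" → prefix "beltor" already present; 2 new (v, i)
  "beltorrun" → prefix "beltorrun" already present; 0 new (none)
Total nodes = 12 + 8 + 2 + 5 + 5 + 7 + 7 + 5 + 2 + 2 + 2 + 6 + 4 + 12 + 5 + 2 + 2 + 5 + 5 + 2 + 0 = 100

100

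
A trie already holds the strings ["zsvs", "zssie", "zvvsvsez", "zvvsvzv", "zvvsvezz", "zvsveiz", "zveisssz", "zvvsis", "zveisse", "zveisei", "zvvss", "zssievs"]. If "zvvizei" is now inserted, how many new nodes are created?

"zvv" is already a path in the trie; the remaining "izei" must be added.
New nodes needed: |"zvvizei"| − 3 = 7 − 3 = 4.

4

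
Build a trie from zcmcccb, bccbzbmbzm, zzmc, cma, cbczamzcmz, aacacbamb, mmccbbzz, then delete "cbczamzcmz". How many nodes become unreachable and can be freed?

9

Walk "cbczamzcmz" from the leaf back toward the root, removing each node that no remaining word uses.
The suffix "bczamzcmz" (9 nodes) is used only by "cbczamzcmz"; the node for "c" still has the child "m", so pruning stops there.
Nodes removed: 9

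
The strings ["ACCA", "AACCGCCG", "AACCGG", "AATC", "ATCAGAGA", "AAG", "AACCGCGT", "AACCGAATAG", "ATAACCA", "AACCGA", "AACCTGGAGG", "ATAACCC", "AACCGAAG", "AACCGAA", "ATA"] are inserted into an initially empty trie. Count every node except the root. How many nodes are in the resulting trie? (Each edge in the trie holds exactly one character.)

Insert word by word; a character creates a node only if that edge doesn't already exist:
  "ACCA" → 4 new (A, C, C, A)
  "AACCGCCG" → prefix "A" already present; 7 new (A, C, C, G, C, C, G)
  "AACCGG" → prefix "AACCG" already present; 1 new (G)
  "AATC" → prefix "AA" already present; 2 new (T, C)
  "ATCAGAGA" → prefix "A" already present; 7 new (T, C, A, G, A, G, A)
  "AAG" → prefix "AA" already present; 1 new (G)
  "AACCGCGT" → prefix "AACCGC" already present; 2 new (G, T)
  "AACCGAATAG" → prefix "AACCG" already present; 5 new (A, A, T, A, G)
  "ATAACCA" → prefix "AT" already present; 5 new (A, A, C, C, A)
  "AACCGA" → prefix "AACCGA" already present; 0 new (none)
  "AACCTGGAGG" → prefix "AACC" already present; 6 new (T, G, G, A, G, G)
  "ATAACCC" → prefix "ATAACC" already present; 1 new (C)
  "AACCGAAG" → prefix "AACCGAA" already present; 1 new (G)
  "AACCGAA" → prefix "AACCGAA" already present; 0 new (none)
  "ATA" → prefix "ATA" already present; 0 new (none)
Total nodes = 4 + 7 + 1 + 2 + 7 + 1 + 2 + 5 + 5 + 0 + 6 + 1 + 1 + 0 + 0 = 42

42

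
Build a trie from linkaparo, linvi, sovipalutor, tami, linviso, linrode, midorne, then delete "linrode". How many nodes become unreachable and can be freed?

4

After clearing the end-marker at "linrode", prune upward until reaching a node still needed by another word.
The suffix "rode" (4 nodes) is used only by "linrode"; the node for "lin" still has the child "k", so pruning stops there.
Nodes removed: 4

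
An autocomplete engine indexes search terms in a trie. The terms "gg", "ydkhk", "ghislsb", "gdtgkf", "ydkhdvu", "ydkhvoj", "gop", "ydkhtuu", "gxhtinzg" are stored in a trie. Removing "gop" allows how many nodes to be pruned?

2

After clearing the end-marker at "gop", prune upward until reaching a node still needed by another word.
The suffix "op" (2 nodes) is used only by "gop"; the node for "g" still has the child "g", so pruning stops there.
Nodes removed: 2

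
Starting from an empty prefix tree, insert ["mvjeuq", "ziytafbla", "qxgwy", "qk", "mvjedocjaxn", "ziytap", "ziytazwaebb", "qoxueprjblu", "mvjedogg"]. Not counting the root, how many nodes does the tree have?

47

For each word, the new-node count is its length minus the longest prefix already in the trie:
  "mvjeuq" → 6 new (m, v, j, e, u, q)
  "ziytafbla" → 9 new (z, i, y, t, a, f, b, l, a)
  "qxgwy" → 5 new (q, x, g, w, y)
  "qk" → prefix "q" already present; 1 new (k)
  "mvjedocjaxn" → prefix "mvje" already present; 7 new (d, o, c, j, a, x, n)
  "ziytap" → prefix "ziyta" already present; 1 new (p)
  "ziytazwaebb" → prefix "ziyta" already present; 6 new (z, w, a, e, b, b)
  "qoxueprjblu" → prefix "q" already present; 10 new (o, x, u, e, p, r, j, b, l, u)
  "mvjedogg" → prefix "mvjedo" already present; 2 new (g, g)
Total nodes = 6 + 9 + 5 + 1 + 7 + 1 + 6 + 10 + 2 = 47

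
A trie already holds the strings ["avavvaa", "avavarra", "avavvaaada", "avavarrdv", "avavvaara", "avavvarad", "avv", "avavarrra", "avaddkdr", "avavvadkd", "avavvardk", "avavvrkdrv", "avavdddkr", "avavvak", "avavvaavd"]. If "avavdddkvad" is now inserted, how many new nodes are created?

3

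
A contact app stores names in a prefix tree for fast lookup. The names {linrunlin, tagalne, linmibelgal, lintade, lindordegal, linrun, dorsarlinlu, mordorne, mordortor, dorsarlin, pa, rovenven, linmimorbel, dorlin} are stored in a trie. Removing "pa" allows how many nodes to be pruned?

Walk "pa" from the leaf back toward the root, removing each node that no remaining word uses.
No other word shares any prefix with "pa", so all 2 of its nodes go.
Nodes removed: 2

2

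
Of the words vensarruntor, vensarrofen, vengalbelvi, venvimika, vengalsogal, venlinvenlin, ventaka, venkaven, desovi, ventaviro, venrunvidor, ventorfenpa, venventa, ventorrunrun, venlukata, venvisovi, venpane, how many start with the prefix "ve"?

Walk to "ve"; the words in its subtree are exactly those with that prefix.
Words under "ve": vengalbelvi, vengalsogal, venkaven, venlinvenlin, venlukata, venpane, venrunvidor, vensarrofen, vensarruntor, ventaka, ventaviro, ventorfenpa, ventorrunrun, venventa, venvimika, venvisovi
Count: 16

16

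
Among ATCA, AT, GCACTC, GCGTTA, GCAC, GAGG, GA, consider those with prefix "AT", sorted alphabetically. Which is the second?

DFS of the "AT" subtree visits, in order: "AT", "ATCA"
Position 2: ATCA

ATCA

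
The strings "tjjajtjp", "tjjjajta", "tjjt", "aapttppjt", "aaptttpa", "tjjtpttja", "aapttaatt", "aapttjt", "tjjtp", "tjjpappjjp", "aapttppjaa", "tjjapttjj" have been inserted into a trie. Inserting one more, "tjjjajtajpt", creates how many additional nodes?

3

"tjjjajta" is already a path in the trie; the remaining "jpt" must be added.
So 11 − 8 = 3 new nodes.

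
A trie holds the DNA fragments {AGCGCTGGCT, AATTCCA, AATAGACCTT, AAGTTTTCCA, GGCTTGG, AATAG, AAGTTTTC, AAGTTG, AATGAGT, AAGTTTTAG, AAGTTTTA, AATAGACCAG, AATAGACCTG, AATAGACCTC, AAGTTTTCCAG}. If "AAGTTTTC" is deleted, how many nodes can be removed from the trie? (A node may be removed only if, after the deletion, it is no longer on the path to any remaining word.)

After clearing the end-marker at "AAGTTTTC", prune upward until reaching a node still needed by another word.
Every node on "AAGTTTTC" is still needed (e.g. by "AAGTTTTCCA"), so nothing is freed.
Nodes removed: 0

0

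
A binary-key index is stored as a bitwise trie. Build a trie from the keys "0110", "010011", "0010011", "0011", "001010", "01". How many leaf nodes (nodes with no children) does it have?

5

Leaves are exactly the stored words that no other stored word extends.
Those words: "0010011", "001010", "0011", "010011", "0110"
Leaf count: 5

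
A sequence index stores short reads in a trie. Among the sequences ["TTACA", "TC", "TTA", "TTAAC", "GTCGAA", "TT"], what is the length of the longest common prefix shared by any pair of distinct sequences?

Look for the deepest trie node that still has at least two words in its subtree.
e.g. "TTA" and "TTAAC" share the prefix "TTA" of length 3; no pair shares a longer one.
Longest shared-prefix length: 3

3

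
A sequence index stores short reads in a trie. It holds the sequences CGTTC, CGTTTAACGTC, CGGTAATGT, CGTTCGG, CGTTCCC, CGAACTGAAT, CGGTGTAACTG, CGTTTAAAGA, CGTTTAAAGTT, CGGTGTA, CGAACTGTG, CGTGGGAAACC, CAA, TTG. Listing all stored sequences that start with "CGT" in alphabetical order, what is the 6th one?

CGTTTAAAGTT

DFS of the "CGT" subtree visits, in order: "CGTGGGAAACC", "CGTTC", "CGTTCCC", "CGTTCGG", "CGTTTAAAGA", "CGTTTAAAGTT", "CGTTTAACGTC"
The 6th is CGTTTAAAGTT.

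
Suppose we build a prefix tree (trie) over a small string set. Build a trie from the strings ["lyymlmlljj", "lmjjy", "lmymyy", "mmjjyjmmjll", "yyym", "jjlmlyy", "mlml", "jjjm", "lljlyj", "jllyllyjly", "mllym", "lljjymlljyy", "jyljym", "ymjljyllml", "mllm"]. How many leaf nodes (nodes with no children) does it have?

A leaf is a node with no children — equivalently, the end of a word that is not a proper prefix of any other stored word.
Those words: "jjjm", "jjlmlyy", "jllyllyjly", "jyljym", "lljjymlljyy", "lljlyj", "lmjjy", "lmymyy", "lyymlmlljj", "mllm", "mllym", "mlml", "mmjjyjmmjll", "ymjljyllml", "yyym"
Leaf count: 15

15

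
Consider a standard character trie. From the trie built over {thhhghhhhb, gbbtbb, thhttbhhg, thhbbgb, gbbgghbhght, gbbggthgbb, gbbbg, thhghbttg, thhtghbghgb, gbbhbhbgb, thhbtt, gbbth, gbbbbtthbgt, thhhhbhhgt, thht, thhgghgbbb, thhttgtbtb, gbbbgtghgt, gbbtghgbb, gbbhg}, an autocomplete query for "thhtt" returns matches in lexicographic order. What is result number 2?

Filter for "thhtt…" and sort: "thhttbhhg", "thhttgtbtb"
Position 2: thhttgtbtb

thhttgtbtb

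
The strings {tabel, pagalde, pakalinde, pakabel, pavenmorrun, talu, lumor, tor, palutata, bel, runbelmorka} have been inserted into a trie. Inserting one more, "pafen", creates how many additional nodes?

Walking "pafen" from the root, the first 2 characters ("pa") follow existing edges; "f" is the first miss.
Each of the 3 remaining characters creates one node.

3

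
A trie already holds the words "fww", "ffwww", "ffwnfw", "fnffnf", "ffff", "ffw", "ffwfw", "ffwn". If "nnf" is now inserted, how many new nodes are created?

3

"nnf" shares no prefix with any stored word, so all 3 characters open new nodes.
3 − 0 = 3 new nodes.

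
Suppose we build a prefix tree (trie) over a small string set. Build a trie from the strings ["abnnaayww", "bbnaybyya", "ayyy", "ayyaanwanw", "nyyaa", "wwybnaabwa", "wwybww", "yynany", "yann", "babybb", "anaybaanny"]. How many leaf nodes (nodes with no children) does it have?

11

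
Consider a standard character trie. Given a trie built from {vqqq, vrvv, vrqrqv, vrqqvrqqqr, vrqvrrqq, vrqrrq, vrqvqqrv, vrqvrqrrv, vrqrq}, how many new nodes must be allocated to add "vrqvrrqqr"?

Walking "vrqvrrqqr" from the root, the first 8 characters ("vrqvrrqq") follow existing edges; "r" is the first miss.
Each of the 1 remaining characters creates one node.

1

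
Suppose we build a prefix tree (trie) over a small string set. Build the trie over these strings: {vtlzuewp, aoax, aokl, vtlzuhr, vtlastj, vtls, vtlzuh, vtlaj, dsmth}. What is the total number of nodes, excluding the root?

27

Trie structure (* marks end of a word):
(root)
├─ a
│  └─ o
│     ├─ a
│     │  └─ x *
│     └─ k
│        └─ l *
├─ d
│  └─ s
│     └─ m
│        └─ t
│           └─ h *
└─ v
   └─ t
      └─ l
         ├─ a
         │  ├─ j *
         │  └─ s
         │     └─ t
         │        └─ j *
         ├─ s *
         └─ z
            └─ u
               ├─ e
               │  └─ w
               │     └─ p *
               └─ h *
                  └─ r *
Counting every labelled node above: 27.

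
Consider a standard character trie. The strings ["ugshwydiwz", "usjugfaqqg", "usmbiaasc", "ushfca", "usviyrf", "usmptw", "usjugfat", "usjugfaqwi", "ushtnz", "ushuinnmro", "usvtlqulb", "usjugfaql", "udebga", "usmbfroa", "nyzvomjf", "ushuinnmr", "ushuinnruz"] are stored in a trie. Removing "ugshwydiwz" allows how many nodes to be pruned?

After clearing the end-marker at "ugshwydiwz", prune upward until reaching a node still needed by another word.
The suffix "gshwydiwz" (9 nodes) is used only by "ugshwydiwz"; the node for "u" still has the child "s", so pruning stops there.
Nodes removed: 9

9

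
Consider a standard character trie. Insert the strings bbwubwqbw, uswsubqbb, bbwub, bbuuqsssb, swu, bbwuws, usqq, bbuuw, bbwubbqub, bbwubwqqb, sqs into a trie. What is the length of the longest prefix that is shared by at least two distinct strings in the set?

7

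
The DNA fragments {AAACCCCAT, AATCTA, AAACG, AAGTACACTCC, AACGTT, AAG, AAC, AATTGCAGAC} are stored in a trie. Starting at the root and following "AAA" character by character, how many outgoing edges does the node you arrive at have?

1

Follow the path "AAA" to its node, then look at its outgoing edges.
Characters that immediately follow "AAA" among the stored strings: {C}.
That node has 1 child edge.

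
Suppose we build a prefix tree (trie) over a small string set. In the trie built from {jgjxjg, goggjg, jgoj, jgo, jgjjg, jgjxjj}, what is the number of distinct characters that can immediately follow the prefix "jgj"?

The children of the "jgj" node are the distinct next characters among strings starting with "jgj".
Distinct next characters after "jgj": j, x.
That node has 2 child edges.

2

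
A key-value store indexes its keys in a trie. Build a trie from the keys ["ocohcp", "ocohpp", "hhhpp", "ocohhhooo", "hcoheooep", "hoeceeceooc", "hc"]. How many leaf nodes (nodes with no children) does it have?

Leaves are exactly the stored words that no other stored word extends.
Those words: "hcoheooep", "hhhpp", "hoeceeceooc", "ocohcp", "ocohhhooo", "ocohpp"
Leaf count: 6

6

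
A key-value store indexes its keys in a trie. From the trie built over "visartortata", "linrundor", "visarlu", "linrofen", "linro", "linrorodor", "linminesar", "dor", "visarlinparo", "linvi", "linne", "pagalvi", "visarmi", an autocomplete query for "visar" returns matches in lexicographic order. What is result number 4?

visartortata

Filter for "visar…" and sort: "visarlinparo", "visarlu", "visarmi", "visartortata"
Position 4: visartortata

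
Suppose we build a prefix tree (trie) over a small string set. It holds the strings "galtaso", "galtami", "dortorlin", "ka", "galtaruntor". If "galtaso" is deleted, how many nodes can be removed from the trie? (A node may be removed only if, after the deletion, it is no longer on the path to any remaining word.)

2

Walk "galtaso" from the leaf back toward the root, removing each node that no remaining word uses.
The suffix "so" (2 nodes) is used only by "galtaso"; the node for "galta" still has the child "m", so pruning stops there.
Nodes removed: 2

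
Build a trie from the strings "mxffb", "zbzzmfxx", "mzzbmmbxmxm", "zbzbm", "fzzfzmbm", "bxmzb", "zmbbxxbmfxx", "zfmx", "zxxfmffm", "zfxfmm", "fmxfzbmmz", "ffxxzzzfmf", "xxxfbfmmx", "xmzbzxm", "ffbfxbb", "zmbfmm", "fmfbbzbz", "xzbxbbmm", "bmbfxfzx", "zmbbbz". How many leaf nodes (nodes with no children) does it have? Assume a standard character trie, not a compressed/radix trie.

Leaves are exactly the stored words that no other stored word extends.
Those words: "bmbfxfzx", "bxmzb", "ffbfxbb", "ffxxzzzfmf", "fmfbbzbz", "fmxfzbmmz", "fzzfzmbm", "mxffb", "mzzbmmbxmxm", "xmzbzxm", "xxxfbfmmx", "xzbxbbmm", "zbzbm", "zbzzmfxx", "zfmx", "zfxfmm", "zmbbbz", "zmbbxxbmfxx", "zmbfmm", "zxxfmffm"
Leaf count: 20

20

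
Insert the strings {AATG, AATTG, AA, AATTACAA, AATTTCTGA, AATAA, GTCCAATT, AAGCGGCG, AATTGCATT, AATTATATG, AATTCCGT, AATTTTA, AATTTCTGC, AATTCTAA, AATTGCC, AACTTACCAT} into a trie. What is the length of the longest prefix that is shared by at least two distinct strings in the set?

8

Look for the deepest trie node that still has at least two words in its subtree.
e.g. "AATTTCTGA" and "AATTTCTGC" share the prefix "AATTTCTG" of length 8; no pair shares a longer one.
Longest shared-prefix length: 8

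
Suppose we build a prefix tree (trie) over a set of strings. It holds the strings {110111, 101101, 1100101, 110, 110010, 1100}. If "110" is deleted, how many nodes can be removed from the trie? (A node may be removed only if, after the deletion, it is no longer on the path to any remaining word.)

0

Walk "110" from the leaf back toward the root, removing each node that no remaining word uses.
Every node on "110" is still needed (e.g. by "110111"), so nothing is freed.
Nodes removed: 0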